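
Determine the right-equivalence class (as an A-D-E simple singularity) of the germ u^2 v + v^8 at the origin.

The Hessian of f at 0 is [[0, 0], [0, 0]] with rank 0, so corank 2. A Groebner basis of the Jacobian ideal J(f) in C{u,v} is {u^2/8 + v^7, u^3, u*v}; counting standard monomials gives mu = 9. Corank 2; j^3 = u^2*v has shape L^2 M (L != M), so D-series; mu = 9 gives D_9.

D_9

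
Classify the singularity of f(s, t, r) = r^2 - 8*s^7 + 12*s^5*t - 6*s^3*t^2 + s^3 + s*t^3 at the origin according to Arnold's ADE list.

The Hessian of f at 0 has rank 1. Corank 2; j^3 = s^3 is a perfect cube, so E-series; the 4-jet and mu = 7 give E_7.

E7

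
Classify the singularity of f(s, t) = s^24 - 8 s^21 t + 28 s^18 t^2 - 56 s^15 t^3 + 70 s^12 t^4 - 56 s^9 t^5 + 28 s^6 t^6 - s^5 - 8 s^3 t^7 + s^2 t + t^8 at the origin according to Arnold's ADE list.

D9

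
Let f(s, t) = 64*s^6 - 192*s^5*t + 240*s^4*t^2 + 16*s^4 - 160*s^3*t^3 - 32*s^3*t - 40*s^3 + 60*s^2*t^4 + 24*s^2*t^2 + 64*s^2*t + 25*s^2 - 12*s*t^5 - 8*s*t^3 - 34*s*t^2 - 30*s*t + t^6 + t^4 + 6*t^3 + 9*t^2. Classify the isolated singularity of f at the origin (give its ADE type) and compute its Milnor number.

The Hessian of f at 0 has rank 1. Corank 1: A-series; mu = 5 gives A_5.

Type A_5, Milnor number mu = 5.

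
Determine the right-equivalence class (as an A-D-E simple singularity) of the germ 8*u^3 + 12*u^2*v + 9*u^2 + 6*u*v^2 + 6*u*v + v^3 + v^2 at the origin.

A_2

The Hessian of f at 0 is [[18, 6], [6, 2]] with rank 1, so corank 1. A Groebner basis of the Jacobian ideal J(f) in C{u,v} is {v^2, u + v/3}; counting standard monomials gives mu = 2. Corank 1: A-series; mu = 2 gives A_2.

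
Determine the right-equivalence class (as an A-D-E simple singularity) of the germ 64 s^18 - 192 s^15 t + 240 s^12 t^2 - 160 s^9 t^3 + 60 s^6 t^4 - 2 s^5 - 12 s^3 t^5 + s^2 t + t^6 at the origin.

D7

The Hessian of f at 0 has rank 0. Corank 2; j^3 = s^2*t has shape L^2 M (L != M), so D-series; mu = 7 gives D_7.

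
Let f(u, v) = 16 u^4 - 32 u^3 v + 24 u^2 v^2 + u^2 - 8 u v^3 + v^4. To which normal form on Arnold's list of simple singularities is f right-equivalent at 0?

The Hessian of f at 0 is [[2, 0], [0, 0]] with rank 1, so corank 1. A Groebner basis of the Jacobian ideal J(f) in C{u,v} is {v^3, u}; counting standard monomials gives mu = 3. Corank 1: A-series; mu = 3 gives A_3.

A_3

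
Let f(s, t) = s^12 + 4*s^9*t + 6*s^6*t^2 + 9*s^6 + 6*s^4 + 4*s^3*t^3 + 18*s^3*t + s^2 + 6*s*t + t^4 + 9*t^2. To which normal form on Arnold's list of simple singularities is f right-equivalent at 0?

A_{3}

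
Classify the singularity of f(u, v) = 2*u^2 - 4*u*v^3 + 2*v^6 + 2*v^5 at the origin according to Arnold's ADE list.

A_4

The Hessian of f at 0 has rank 1. Corank 1: A-series; mu = 4 gives A_4.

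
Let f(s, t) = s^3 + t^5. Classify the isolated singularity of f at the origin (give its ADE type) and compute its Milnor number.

The Hessian of f at 0 has rank 0. Corank 2; j^3 = s^3 is a perfect cube, so E-series; the 5-jet and mu = 8 give E_8.

Type E_{8}, Milnor number mu = 8.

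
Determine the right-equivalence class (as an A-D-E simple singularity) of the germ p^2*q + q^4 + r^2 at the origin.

D5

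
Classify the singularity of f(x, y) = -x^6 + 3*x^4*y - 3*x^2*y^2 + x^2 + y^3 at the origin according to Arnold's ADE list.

A_2

The Hessian of f at 0 is [[2, 0], [0, 0]] with rank 1, so corank 1. A Groebner basis of the Jacobian ideal J(f) in C{x,y} is {y^2, x}; counting standard monomials gives mu = 2. Corank 1: A-series; mu = 2 gives A_2.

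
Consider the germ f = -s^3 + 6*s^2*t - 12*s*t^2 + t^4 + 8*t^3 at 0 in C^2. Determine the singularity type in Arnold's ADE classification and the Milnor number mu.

Type E_6, Milnor number mu = 6.

The Hessian of f at 0 has rank 0. Corank 2; j^3 = -(s - 2*t)^3 is a perfect cube, so E-series; the 4-jet and mu = 6 give E_6.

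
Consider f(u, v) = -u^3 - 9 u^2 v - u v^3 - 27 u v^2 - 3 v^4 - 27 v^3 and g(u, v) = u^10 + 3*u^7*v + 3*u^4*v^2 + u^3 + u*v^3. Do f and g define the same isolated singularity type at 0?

The Hessian of f at 0 has rank 0. Corank 2; j^3 = -(u + 3*v)^3 is a perfect cube, so E-series; the 4-jet and mu = 7 give E_7. The Hessian of g at 0 has rank 0. Corank 2; j^3 = u^3 is a perfect cube, so E-series; the 4-jet and mu = 7 give E_7. Both have type E_7, hence right-equivalent.

Yes.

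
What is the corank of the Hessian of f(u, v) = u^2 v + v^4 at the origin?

2

The Hessian at 0 is [[0, 0], [0, 0]] of rank 0; hence corank 2.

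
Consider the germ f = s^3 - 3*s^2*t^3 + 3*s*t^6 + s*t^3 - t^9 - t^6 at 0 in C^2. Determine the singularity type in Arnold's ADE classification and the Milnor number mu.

The Hessian of f at 0 has rank 0. Corank 2; j^3 = s^3 is a perfect cube, so E-series; the 4-jet and mu = 7 give E_7.

Type E7, Milnor number mu = 7.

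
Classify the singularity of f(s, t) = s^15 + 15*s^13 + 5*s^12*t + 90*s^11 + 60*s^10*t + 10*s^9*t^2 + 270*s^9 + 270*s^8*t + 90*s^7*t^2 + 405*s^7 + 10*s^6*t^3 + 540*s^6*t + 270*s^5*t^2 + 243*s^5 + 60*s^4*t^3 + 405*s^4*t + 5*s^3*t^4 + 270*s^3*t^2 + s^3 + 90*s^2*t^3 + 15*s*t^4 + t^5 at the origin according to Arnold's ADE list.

E_{8}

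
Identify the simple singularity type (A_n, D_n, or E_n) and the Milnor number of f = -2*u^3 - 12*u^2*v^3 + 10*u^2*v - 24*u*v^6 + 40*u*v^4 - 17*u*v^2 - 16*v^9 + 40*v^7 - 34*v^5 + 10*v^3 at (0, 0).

Type D_{4}, Milnor number mu = 4.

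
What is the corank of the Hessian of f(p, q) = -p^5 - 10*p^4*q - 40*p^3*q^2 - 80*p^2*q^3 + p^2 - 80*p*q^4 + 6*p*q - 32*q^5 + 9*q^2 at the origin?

1

The Hessian at 0 is [[2, 6], [6, 18]] of rank 1; hence corank 1.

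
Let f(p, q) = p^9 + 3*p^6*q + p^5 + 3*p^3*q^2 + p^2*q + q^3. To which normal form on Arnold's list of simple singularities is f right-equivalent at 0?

D_4

The Hessian of f at 0 has rank 0. Corank 2; j^3 = q*(p^2 + q^2) splits into three distinct lines over C (the quadratic factor has nonzero discriminant), so D_4.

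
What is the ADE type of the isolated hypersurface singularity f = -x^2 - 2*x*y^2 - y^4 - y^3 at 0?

A_2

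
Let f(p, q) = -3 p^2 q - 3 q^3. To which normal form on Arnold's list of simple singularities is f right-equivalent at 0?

D4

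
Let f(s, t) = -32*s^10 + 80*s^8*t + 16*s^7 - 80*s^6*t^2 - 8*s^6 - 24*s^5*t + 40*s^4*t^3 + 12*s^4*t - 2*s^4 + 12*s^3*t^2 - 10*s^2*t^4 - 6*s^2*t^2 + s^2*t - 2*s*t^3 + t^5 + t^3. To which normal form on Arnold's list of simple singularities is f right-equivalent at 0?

D_4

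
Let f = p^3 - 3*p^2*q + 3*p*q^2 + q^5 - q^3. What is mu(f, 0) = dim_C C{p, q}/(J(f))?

8

The Hessian of f at 0 has rank 0. Corank 2; j^3 = (p - q)^3 is a perfect cube, so E-series; the 5-jet and mu = 8 give E_8.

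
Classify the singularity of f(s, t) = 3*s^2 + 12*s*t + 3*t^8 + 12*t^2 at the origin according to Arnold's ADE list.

A7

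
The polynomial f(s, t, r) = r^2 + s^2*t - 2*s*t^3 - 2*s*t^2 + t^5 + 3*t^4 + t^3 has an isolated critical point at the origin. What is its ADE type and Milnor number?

The Hessian of f at 0 is [[0, 0, 0], [0, 0, 0], [0, 0, 2]] with rank 1, so corank 2. A Groebner basis of the Jacobian ideal J(f) in C{s,t,r} is {s*t^2 - s*t + t^2, -s*t + t^3 + t^2, s^2 + 2*s*t - 3*t^2, r}; counting standard monomials gives mu = 5. Corank 2; j^3 = t*(s - t)^2 has shape L^2 M (L != M), so D-series; mu = 5 gives D_5.

Type D5, Milnor number mu = 5.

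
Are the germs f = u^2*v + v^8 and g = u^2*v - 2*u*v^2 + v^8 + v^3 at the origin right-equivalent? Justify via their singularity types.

The Hessian of f at 0 has rank 0. Corank 2; j^3 = u^2*v has shape L^2 M (L != M), so D-series; mu = 9 gives D_9. The Hessian of g at 0 has rank 0. Corank 2; j^3 = v*(u - v)^2 has shape L^2 M (L != M), so D-series; mu = 9 gives D_9. Both have type D_9, hence right-equivalent.

Yes.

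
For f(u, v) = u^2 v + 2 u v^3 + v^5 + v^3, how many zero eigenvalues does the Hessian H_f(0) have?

2

Hessian at 0 has rank 0.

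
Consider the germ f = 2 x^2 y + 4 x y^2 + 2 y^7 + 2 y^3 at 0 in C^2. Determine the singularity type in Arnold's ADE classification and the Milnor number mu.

Type D8, Milnor number mu = 8.

The Hessian of f at 0 has rank 0. Corank 2; j^3 = 2*y*(x + y)^2 has shape L^2 M (L != M), so D-series; mu = 8 gives D_8.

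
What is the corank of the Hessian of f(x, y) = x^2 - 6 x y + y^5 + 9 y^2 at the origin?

Hessian at 0 has rank 1.

1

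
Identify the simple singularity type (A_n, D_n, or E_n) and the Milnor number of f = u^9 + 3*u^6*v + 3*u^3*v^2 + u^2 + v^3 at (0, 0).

The Hessian of f at 0 has rank 1. Corank 1: A-series; mu = 2 gives A_2.

Type A_2, Milnor number mu = 2.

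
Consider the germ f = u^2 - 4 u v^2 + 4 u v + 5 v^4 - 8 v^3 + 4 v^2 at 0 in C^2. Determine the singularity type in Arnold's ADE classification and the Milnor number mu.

Type A3, Milnor number mu = 3.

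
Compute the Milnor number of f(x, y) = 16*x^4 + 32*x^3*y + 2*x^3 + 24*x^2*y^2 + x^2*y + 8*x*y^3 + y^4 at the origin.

The Hessian of f at 0 is [[0, 0], [0, 0]] with rank 0, so corank 2. A Groebner basis of the Jacobian ideal J(f) in C{x,y} is {x*y^2, -x*y/8 + y^3, x^2 + x*y/2}; counting standard monomials gives mu = 5. Corank 2; j^3 = x^2*(2*x + y) has shape L^2 M (L != M), so D-series; mu = 5 gives D_5.

5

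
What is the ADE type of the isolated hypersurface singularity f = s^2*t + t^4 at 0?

D5

The Hessian of f at 0 has rank 0. Corank 2; j^3 = s^2*t has shape L^2 M (L != M), so D-series; mu = 5 gives D_5.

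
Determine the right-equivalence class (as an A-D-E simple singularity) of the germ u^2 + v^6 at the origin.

A_5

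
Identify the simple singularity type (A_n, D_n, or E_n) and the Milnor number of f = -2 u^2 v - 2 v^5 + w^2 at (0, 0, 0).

The Hessian of f at 0 has rank 1. Corank 2; j^3 = -2*u^2*v has shape L^2 M (L != M), so D-series; mu = 6 gives D_6.

Type D_6, Milnor number mu = 6.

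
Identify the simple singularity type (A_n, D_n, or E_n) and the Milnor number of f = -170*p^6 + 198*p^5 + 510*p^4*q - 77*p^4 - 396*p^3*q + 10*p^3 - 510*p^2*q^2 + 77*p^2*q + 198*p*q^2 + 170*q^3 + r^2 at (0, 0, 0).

The Hessian of f at 0 has rank 1. Corank 2; j^3 = (2*p + 5*q)*(5*p^2 + 26*p*q + 34*q^2) splits into three distinct lines over C (the quadratic factor has nonzero discriminant), so D_4.

Type D_4, Milnor number mu = 4.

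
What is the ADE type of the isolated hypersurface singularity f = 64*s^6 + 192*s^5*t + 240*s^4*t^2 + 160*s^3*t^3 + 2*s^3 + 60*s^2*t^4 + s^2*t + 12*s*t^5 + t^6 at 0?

The Hessian of f at 0 is [[0, 0], [0, 0]] with rank 0, so corank 2. A Groebner basis of the Jacobian ideal J(f) in C{s,t} is {-s*t/12 + t^5, s*t^2, s^2 + s*t/2}; counting standard monomials gives mu = 7. Corank 2; j^3 = s^2*(2*s + t) has shape L^2 M (L != M), so D-series; mu = 7 gives D_7.

D7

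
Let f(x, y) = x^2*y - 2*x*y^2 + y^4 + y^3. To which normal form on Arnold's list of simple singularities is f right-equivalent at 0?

D_{5}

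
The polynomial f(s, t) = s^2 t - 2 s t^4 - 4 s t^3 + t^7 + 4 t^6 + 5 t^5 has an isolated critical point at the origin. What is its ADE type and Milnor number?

Type D_{6}, Milnor number mu = 6.

The Hessian of f at 0 has rank 0. Corank 2; j^3 = s^2*t has shape L^2 M (L != M), so D-series; mu = 6 gives D_6.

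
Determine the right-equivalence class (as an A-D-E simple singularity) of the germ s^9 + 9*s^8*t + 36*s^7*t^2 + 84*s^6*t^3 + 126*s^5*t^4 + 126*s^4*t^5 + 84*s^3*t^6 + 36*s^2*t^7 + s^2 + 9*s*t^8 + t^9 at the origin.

A_8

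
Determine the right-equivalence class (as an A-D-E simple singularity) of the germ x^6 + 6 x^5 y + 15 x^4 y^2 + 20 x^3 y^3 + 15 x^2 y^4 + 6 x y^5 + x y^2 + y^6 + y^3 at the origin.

The Hessian of f at 0 has rank 0. Corank 2; j^3 = y^2*(x + y) has shape L^2 M (L != M), so D-series; mu = 7 gives D_7.

D_{7}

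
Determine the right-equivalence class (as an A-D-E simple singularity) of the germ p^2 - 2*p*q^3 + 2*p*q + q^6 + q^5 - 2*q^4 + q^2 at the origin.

The Hessian of f at 0 is [[2, 2], [2, 2]] with rank 1, so corank 1. A Groebner basis of the Jacobian ideal J(f) in C{p,q} is {-p + q^3 - q, p^2 - q^2, p*q + q^2}; counting standard monomials gives mu = 4. Corank 1: A-series; mu = 4 gives A_4.

A_4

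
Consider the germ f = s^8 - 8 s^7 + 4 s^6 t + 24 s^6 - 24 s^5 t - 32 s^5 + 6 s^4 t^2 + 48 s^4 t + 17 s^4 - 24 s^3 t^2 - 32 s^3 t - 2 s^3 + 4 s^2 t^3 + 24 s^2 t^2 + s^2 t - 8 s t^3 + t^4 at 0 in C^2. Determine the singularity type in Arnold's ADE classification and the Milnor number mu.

Type D5, Milnor number mu = 5.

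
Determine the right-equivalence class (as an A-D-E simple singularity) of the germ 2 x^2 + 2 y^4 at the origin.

A_{3}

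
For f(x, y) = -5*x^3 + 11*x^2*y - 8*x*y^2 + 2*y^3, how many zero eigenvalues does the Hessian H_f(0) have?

2

The Hessian at 0 is [[0, 0], [0, 0]] of rank 0; hence corank 2.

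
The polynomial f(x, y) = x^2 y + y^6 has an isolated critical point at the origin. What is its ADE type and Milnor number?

Type D7, Milnor number mu = 7.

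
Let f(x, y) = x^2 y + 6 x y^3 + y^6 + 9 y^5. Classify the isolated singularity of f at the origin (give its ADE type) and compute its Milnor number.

Type D_{7}, Milnor number mu = 7.

The Hessian of f at 0 has rank 0. Corank 2; j^3 = x^2*y has shape L^2 M (L != M), so D-series; mu = 7 gives D_7.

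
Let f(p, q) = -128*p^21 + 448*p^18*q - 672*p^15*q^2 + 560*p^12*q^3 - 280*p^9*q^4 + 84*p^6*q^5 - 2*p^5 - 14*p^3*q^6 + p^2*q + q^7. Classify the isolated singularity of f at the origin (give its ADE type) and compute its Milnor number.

The Hessian of f at 0 has rank 0. Corank 2; j^3 = p^2*q has shape L^2 M (L != M), so D-series; mu = 8 gives D_8.

Type D_8, Milnor number mu = 8.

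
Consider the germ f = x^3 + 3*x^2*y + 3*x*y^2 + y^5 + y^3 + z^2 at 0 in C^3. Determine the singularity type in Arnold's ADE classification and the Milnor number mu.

Type E_{8}, Milnor number mu = 8.

The Hessian of f at 0 is [[0, 0, 0], [0, 0, 0], [0, 0, 2]] with rank 1, so corank 2. A Groebner basis of the Jacobian ideal J(f) in C{x,y,z} is {y^4, x^2 + 2*x*y + y^2, z}; counting standard monomials gives mu = 8. Corank 2; j^3 = (x + y)^3 is a perfect cube, so E-series; the 5-jet and mu = 8 give E_8.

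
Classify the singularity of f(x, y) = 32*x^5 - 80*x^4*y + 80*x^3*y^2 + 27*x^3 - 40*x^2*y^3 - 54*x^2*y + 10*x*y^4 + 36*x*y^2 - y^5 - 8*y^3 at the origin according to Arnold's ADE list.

The Hessian of f at 0 is [[0, 0], [0, 0]] with rank 0, so corank 2. A Groebner basis of the Jacobian ideal J(f) in C{x,y} is {y^5, x*y^3 - 5*y^4/8, x^2 - 4*x*y/3 + 4*y^2/9}; counting standard monomials gives mu = 8. Corank 2; j^3 = (3*x - 2*y)^3 is a perfect cube, so E-series; the 5-jet and mu = 8 give E_8.

E8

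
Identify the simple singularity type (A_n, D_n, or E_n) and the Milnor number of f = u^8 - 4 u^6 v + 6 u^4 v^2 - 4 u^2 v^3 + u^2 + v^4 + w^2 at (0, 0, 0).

The Hessian of f at 0 has rank 2. Corank 1: A-series; mu = 3 gives A_3.

Type A_{3}, Milnor number mu = 3.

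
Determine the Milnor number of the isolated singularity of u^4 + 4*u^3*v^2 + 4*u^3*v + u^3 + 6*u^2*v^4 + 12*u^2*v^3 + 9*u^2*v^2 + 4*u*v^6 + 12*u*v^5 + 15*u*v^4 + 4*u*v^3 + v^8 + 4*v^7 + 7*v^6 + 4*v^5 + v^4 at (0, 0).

6

The Hessian of f at 0 has rank 0. Corank 2; j^3 = u^3 is a perfect cube, so E-series; the 4-jet and mu = 6 give E_6.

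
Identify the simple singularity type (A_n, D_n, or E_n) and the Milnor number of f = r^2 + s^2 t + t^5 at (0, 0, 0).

The Hessian of f at 0 has rank 1. Corank 2; j^3 = s^2*t has shape L^2 M (L != M), so D-series; mu = 6 gives D_6.

Type D6, Milnor number mu = 6.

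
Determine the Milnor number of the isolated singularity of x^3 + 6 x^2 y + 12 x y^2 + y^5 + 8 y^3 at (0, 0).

8

The Hessian of f at 0 has rank 0. Corank 2; j^3 = (x + 2*y)^3 is a perfect cube, so E-series; the 5-jet and mu = 8 give E_8.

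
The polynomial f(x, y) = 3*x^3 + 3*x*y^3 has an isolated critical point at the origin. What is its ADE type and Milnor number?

Type E_7, Milnor number mu = 7.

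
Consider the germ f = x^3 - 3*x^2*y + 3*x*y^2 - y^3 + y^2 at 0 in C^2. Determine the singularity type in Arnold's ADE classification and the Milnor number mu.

Type A_2, Milnor number mu = 2.

The Hessian of f at 0 has rank 1. Corank 1: A-series; mu = 2 gives A_2.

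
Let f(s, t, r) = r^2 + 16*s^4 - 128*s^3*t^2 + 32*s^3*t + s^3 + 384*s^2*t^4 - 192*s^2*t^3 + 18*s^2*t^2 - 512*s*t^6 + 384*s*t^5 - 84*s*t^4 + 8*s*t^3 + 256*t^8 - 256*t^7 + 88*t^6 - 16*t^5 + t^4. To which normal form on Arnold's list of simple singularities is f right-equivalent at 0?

The Hessian of f at 0 has rank 1. Corank 2; j^3 = s^3 is a perfect cube, so E-series; the 4-jet and mu = 6 give E_6.

E_{6}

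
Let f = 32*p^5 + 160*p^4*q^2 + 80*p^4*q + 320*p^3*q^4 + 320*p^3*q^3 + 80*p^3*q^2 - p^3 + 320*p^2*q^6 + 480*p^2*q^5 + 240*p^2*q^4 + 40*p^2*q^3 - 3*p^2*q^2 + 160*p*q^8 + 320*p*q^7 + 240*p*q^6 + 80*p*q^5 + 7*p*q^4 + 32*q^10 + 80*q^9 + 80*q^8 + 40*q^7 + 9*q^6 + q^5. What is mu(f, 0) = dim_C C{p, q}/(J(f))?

8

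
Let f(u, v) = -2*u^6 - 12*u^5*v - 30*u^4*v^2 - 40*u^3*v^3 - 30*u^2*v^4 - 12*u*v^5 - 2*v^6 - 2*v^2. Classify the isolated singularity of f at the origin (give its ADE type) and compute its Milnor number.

Type A_{5}, Milnor number mu = 5.

The Hessian of f at 0 has rank 1. Corank 1: A-series; mu = 5 gives A_5.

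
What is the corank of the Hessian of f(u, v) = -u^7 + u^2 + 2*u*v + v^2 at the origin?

1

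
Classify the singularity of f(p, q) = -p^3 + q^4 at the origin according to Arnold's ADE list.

The Hessian of f at 0 is [[0, 0], [0, 0]] with rank 0, so corank 2. A Groebner basis of the Jacobian ideal J(f) in C{p,q} is {q^3, p^2}; counting standard monomials gives mu = 6. Corank 2; j^3 = -p^3 is a perfect cube, so E-series; the 4-jet and mu = 6 give E_6.

E_6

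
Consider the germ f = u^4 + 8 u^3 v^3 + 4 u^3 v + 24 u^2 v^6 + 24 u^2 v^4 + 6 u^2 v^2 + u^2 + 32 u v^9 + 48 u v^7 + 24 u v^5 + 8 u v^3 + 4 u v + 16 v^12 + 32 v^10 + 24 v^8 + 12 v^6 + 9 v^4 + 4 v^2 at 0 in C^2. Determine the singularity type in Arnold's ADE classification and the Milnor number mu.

Type A_{3}, Milnor number mu = 3.

The Hessian of f at 0 is [[2, 4], [4, 8]] with rank 1, so corank 1. A Groebner basis of the Jacobian ideal J(f) in C{u,v} is {v^3, u + 2*v}; counting standard monomials gives mu = 3. Corank 1: A-series; mu = 3 gives A_3.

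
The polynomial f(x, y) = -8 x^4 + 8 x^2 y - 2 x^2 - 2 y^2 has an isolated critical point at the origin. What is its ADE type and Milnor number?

Type A1, Milnor number mu = 1.

The Hessian of f at 0 has rank 2. Corank 0: nondegenerate Morse point, so A_1.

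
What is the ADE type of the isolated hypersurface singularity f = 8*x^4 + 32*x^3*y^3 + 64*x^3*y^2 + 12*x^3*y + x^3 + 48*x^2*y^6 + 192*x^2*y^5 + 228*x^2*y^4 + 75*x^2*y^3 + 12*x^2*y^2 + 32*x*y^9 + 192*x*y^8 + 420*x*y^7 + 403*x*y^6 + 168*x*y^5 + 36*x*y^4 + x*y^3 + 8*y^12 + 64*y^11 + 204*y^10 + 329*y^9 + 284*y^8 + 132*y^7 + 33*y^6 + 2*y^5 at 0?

E_{7}

The Hessian of f at 0 is [[0, 0], [0, 0]] with rank 0, so corank 2. A Groebner basis of the Jacobian ideal J(f) in C{x,y} is {3*x^2/8 + y^4 + y^3/8, x^3, x^2*y - x^2/8 - y^3/24, -x^2/4 + x*y^2 - y^3/12}; counting standard monomials gives mu = 7. Corank 2; j^3 = x^3 is a perfect cube, so E-series; the 4-jet and mu = 7 give E_7.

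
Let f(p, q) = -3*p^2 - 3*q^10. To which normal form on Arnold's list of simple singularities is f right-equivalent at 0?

The Hessian of f at 0 is [[-6, 0], [0, 0]] with rank 1, so corank 1. A Groebner basis of the Jacobian ideal J(f) in C{p,q} is {q^9, p}; counting standard monomials gives mu = 9. Corank 1: A-series; mu = 9 gives A_9.

A_{9}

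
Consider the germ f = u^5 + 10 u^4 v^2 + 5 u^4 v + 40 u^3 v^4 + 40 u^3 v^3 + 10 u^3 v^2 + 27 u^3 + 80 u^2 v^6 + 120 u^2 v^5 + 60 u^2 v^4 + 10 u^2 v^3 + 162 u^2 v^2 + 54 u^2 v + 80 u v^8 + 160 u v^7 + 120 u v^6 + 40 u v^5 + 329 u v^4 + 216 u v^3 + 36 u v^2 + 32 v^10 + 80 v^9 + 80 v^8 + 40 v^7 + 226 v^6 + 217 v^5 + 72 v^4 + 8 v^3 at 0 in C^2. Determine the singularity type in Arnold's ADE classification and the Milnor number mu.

The Hessian of f at 0 has rank 0. Corank 2; j^3 = (3*u + 2*v)^3 is a perfect cube, so E-series; the 5-jet and mu = 8 give E_8.

Type E_8, Milnor number mu = 8.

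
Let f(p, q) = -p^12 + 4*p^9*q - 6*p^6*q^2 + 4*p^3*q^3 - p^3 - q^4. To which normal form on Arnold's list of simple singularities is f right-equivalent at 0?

E_6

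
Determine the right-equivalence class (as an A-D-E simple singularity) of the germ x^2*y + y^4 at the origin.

The Hessian of f at 0 has rank 0. Corank 2; j^3 = x^2*y has shape L^2 M (L != M), so D-series; mu = 5 gives D_5.

D5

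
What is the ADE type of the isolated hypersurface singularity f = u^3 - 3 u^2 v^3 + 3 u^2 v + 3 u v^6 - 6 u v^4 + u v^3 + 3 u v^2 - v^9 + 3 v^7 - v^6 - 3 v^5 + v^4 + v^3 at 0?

The Hessian of f at 0 is [[0, 0], [0, 0]] with rank 0, so corank 2. A Groebner basis of the Jacobian ideal J(f) in C{u,v} is {u^3 + 3*u^2*v + 6*u^2 + 12*u*v + 6*v^2, -3*u^2 + u*v^2 - 6*u*v - 3*v^2, 3*u^2 + 6*u*v + v^3 + 3*v^2}; counting standard monomials gives mu = 7. Corank 2; j^3 = (u + v)^3 is a perfect cube, so E-series; the 4-jet and mu = 7 give E_7.

E_7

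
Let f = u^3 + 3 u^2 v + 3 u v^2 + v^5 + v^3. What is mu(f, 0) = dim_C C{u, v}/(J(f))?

8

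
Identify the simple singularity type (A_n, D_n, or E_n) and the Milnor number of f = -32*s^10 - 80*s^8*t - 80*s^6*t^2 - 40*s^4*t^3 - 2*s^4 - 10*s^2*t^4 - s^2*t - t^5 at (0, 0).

Type D6, Milnor number mu = 6.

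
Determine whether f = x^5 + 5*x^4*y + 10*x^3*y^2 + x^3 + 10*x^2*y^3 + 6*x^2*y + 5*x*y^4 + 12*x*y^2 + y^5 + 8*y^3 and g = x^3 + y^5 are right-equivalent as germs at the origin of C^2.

The Hessian of f at 0 has rank 0. Corank 2; j^3 = (x + 2*y)^3 is a perfect cube, so E-series; the 5-jet and mu = 8 give E_8. The Hessian of g at 0 has rank 0. Corank 2; j^3 = x^3 is a perfect cube, so E-series; the 5-jet and mu = 8 give E_8. Both have type E_8, hence right-equivalent.

Yes.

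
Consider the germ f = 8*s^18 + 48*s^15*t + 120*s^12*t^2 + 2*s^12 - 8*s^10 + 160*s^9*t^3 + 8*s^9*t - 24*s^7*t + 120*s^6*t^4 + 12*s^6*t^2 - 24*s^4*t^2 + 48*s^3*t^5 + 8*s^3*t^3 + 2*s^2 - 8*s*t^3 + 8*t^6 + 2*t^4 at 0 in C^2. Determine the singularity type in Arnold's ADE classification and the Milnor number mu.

Type A_{3}, Milnor number mu = 3.

The Hessian of f at 0 has rank 1. Corank 1: A-series; mu = 3 gives A_3.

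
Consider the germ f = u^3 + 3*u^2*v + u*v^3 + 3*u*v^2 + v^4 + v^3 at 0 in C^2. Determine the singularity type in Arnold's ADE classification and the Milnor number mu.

Type E_{7}, Milnor number mu = 7.

The Hessian of f at 0 has rank 0. Corank 2; j^3 = (u + v)^3 is a perfect cube, so E-series; the 4-jet and mu = 7 give E_7.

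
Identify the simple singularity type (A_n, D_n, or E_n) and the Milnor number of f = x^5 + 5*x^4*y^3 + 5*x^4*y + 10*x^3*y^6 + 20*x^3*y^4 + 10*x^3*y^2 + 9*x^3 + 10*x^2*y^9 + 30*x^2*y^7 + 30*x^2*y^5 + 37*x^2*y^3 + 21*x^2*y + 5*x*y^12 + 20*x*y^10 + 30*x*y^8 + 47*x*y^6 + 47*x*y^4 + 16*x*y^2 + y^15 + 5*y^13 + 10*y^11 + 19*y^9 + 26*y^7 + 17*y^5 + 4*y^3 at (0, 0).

Type D_6, Milnor number mu = 6.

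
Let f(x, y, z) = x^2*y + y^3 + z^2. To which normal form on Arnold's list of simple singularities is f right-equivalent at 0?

D4

The Hessian of f at 0 is [[0, 0, 0], [0, 0, 0], [0, 0, 2]] with rank 1, so corank 2. A Groebner basis of the Jacobian ideal J(f) in C{x,y,z} is {y^3, x^2 + 3*y^2, x*y, z}; counting standard monomials gives mu = 4. Corank 2; j^3 = y*(x^2 + y^2) splits into three distinct lines over C (the quadratic factor has nonzero discriminant), so D_4.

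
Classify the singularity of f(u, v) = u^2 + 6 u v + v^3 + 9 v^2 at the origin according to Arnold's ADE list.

A_{2}

The Hessian of f at 0 has rank 1. Corank 1: A-series; mu = 2 gives A_2.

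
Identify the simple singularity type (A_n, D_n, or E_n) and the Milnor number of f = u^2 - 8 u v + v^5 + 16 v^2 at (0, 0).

Type A_4, Milnor number mu = 4.

The Hessian of f at 0 has rank 1. Corank 1: A-series; mu = 4 gives A_4.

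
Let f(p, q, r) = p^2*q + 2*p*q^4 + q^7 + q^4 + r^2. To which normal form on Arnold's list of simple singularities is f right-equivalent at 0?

D5

The Hessian of f at 0 is [[0, 0, 0], [0, 0, 0], [0, 0, 2]] with rank 1, so corank 2. A Groebner basis of the Jacobian ideal J(f) in C{p,q,r} is {p^3, p^2/4 + q^3, p*q, r}; counting standard monomials gives mu = 5. Corank 2; j^3 = p^2*q has shape L^2 M (L != M), so D-series; mu = 5 gives D_5.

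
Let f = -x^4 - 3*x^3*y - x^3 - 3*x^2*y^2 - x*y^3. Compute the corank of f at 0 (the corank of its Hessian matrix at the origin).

2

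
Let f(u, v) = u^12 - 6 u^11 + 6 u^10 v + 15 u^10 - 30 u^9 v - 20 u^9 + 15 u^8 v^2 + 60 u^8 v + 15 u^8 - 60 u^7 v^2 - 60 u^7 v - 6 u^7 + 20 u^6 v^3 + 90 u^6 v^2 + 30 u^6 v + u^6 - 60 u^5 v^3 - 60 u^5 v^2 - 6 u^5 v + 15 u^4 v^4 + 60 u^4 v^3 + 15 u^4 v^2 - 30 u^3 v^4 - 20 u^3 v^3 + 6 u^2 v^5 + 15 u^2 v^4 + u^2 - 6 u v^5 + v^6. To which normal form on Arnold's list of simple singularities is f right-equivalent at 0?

A_5

The Hessian of f at 0 has rank 1. Corank 1: A-series; mu = 5 gives A_5.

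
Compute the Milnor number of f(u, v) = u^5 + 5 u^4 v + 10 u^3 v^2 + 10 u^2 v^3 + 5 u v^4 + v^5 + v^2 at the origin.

The Hessian of f at 0 has rank 1. Corank 1: A-series; mu = 4 gives A_4.

4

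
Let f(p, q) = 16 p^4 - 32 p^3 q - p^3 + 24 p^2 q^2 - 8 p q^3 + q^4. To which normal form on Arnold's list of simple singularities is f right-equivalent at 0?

E_6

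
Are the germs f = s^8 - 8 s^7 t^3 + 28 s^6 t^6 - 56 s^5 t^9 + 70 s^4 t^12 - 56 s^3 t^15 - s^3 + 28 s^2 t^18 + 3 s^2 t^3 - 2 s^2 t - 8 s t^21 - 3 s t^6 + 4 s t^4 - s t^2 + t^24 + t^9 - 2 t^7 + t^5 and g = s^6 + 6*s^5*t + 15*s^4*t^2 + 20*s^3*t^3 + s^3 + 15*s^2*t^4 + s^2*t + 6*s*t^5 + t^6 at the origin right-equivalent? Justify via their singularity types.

The Hessian of f at 0 is [[0, 0], [0, 0]] with rank 0, so corank 2. A Groebner basis of the Jacobian ideal J(f) in C{s,t} is {s^2*t^2 + 8*s^2*t + 2*s^2 + 16*s*t^2 + 3*s*t + 8*t^3 + t^2, -s^2 + s*t^3 - s*t, -8*s^2*t - 16*s*t^2 - s*t + t^4 - 8*t^3 - t^2, s^3 + 3*s^2*t + 3*s*t^2 + t^3}; counting standard monomials gives mu = 9. Corank 2; j^3 = -s*(s + t)^2 has shape L^2 M (L != M), so D-series; mu = 9 gives D_9. The Hessian of g at 0 is [[0, 0], [0, 0]] with rank 0, so corank 2. A Groebner basis of the Jacobian ideal J(g) in C{s,t} is {-s*t/6 + t^5, s*t^2, s^2 + s*t}; counting standard monomials gives mu = 7. Corank 2; j^3 = s^2*(s + t) has shape L^2 M (L != M), so D-series; mu = 7 gives D_7. f is D_9 but g is D_7, hence not right-equivalent.

No.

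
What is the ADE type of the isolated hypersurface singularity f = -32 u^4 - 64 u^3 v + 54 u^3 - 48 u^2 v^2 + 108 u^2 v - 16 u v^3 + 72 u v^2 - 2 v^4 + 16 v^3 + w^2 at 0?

The Hessian of f at 0 is [[0, 0, 0], [0, 0, 0], [0, 0, 2]] with rank 1, so corank 2. A Groebner basis of the Jacobian ideal J(f) in C{u,v,w} is {v^4, u*v^2 + 11*v^3/18, u^2 + 4*u*v/3 + 4*v^2/9, w}; counting standard monomials gives mu = 6. Corank 2; j^3 = 2*(3*u + 2*v)^3 is a perfect cube, so E-series; the 4-jet and mu = 6 give E_6.

E6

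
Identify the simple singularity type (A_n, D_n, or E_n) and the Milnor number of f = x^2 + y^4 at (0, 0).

Type A3, Milnor number mu = 3.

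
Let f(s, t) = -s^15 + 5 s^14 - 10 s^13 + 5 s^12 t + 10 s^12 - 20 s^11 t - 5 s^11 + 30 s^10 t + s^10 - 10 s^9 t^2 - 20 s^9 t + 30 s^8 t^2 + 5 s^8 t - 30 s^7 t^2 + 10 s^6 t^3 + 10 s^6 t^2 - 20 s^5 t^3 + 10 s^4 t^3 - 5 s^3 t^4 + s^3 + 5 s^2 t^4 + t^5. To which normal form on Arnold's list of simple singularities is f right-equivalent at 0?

The Hessian of f at 0 is [[0, 0], [0, 0]] with rank 0, so corank 2. A Groebner basis of the Jacobian ideal J(f) in C{s,t} is {t^4, s^2}; counting standard monomials gives mu = 8. Corank 2; j^3 = s^3 is a perfect cube, so E-series; the 5-jet and mu = 8 give E_8.

E8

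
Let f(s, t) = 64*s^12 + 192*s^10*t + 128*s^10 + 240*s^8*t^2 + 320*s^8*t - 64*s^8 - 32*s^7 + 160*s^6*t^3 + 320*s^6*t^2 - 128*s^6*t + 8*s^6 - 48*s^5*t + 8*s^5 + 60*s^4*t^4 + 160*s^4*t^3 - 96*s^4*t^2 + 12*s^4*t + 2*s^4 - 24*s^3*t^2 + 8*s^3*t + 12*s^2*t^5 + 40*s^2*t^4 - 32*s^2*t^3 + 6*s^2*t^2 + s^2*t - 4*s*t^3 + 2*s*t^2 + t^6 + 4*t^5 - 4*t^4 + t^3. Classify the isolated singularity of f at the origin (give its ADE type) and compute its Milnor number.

Type D_7, Milnor number mu = 7.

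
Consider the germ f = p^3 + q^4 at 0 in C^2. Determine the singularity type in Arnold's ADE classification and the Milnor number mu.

The Hessian of f at 0 has rank 0. Corank 2; j^3 = p^3 is a perfect cube, so E-series; the 4-jet and mu = 6 give E_6.

Type E6, Milnor number mu = 6.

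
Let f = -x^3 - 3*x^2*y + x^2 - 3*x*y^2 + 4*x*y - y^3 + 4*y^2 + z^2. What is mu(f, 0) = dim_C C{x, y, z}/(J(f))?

The Hessian of f at 0 is [[2, 4, 0], [4, 8, 0], [0, 0, 2]] with rank 2, so corank 1. A Groebner basis of the Jacobian ideal J(f) in C{x,y,z} is {y^2, x + 2*y, z}; counting standard monomials gives mu = 2. Corank 1: A-series; mu = 2 gives A_2.

2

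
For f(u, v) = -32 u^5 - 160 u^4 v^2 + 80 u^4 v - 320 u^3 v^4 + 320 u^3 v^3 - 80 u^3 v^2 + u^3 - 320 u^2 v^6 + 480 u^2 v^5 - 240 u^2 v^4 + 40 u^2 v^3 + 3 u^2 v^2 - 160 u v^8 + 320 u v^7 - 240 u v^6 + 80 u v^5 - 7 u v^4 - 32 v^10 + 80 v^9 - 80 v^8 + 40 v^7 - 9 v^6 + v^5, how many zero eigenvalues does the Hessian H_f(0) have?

2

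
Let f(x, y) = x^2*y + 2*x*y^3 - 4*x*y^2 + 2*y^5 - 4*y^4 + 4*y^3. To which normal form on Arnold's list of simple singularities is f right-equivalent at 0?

D_{6}

The Hessian of f at 0 has rank 0. Corank 2; j^3 = y*(x - 2*y)^2 has shape L^2 M (L != M), so D-series; mu = 6 gives D_6.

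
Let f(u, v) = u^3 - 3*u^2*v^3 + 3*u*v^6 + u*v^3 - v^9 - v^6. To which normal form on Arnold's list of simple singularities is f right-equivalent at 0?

The Hessian of f at 0 is [[0, 0], [0, 0]] with rank 0, so corank 2. A Groebner basis of the Jacobian ideal J(f) in C{u,v} is {u^3, u*v^2, 3*u^2 + v^3}; counting standard monomials gives mu = 7. Corank 2; j^3 = u^3 is a perfect cube, so E-series; the 4-jet and mu = 7 give E_7.

E_7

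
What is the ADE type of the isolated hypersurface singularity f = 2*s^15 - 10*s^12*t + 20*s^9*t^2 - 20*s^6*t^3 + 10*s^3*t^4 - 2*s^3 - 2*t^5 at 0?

E8

The Hessian of f at 0 is [[0, 0], [0, 0]] with rank 0, so corank 2. A Groebner basis of the Jacobian ideal J(f) in C{s,t} is {t^4, s^2}; counting standard monomials gives mu = 8. Corank 2; j^3 = -2*s^3 is a perfect cube, so E-series; the 5-jet and mu = 8 give E_8.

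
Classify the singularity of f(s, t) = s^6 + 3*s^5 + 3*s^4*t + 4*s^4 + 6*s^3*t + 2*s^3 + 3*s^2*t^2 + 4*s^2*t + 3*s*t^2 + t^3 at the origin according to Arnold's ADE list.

The Hessian of f at 0 has rank 0. Corank 2; j^3 = (s + t)*(2*s^2 + 2*s*t + t^2) splits into three distinct lines over C (the quadratic factor has nonzero discriminant), so D_4.

D4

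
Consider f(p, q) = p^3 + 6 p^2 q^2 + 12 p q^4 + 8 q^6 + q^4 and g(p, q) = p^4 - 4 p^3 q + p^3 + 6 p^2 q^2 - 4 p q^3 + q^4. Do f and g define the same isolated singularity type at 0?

The Hessian of f at 0 has rank 0. Corank 2; j^3 = p^3 is a perfect cube, so E-series; the 4-jet and mu = 6 give E_6. The Hessian of g at 0 has rank 0. Corank 2; j^3 = p^3 is a perfect cube, so E-series; the 4-jet and mu = 6 give E_6. Both have type E_6, hence right-equivalent.

Yes.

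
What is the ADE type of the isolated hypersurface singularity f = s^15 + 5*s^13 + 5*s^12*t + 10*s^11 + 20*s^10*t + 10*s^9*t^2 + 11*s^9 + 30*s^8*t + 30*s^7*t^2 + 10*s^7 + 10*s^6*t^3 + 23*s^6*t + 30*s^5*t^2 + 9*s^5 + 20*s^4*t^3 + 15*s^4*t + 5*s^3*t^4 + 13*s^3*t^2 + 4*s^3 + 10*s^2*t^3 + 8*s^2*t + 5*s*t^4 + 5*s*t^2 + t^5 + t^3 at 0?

The Hessian of f at 0 has rank 0. Corank 2; j^3 = (s + t)*(2*s + t)^2 has shape L^2 M (L != M), so D-series; mu = 6 gives D_6.

D_6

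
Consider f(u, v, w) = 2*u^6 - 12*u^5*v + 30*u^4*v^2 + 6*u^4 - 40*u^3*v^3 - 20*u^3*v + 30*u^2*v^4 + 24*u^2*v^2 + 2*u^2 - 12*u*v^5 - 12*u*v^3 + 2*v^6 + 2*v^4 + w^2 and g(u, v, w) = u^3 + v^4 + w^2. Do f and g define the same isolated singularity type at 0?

No.

The Hessian of f at 0 has rank 2. Corank 1: A-series; mu = 3 gives A_3. The Hessian of g at 0 has rank 1. Corank 2; j^3 = u^3 is a perfect cube, so E-series; the 4-jet and mu = 6 give E_6. f is A_3 but g is E_6, hence not right-equivalent.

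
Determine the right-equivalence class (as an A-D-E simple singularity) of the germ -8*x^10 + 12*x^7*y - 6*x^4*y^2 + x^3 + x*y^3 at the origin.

E_{7}

The Hessian of f at 0 has rank 0. Corank 2; j^3 = x^3 is a perfect cube, so E-series; the 4-jet and mu = 7 give E_7.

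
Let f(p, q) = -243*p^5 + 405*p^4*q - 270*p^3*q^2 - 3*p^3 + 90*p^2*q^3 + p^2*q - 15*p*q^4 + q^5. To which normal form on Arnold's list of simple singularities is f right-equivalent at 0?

D_6

The Hessian of f at 0 has rank 0. Corank 2; j^3 = -p^2*(3*p - q) has shape L^2 M (L != M), so D-series; mu = 6 gives D_6.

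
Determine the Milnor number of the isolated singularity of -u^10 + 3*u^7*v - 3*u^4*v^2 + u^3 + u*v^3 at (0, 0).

7

The Hessian of f at 0 has rank 0. Corank 2; j^3 = u^3 is a perfect cube, so E-series; the 4-jet and mu = 7 give E_7.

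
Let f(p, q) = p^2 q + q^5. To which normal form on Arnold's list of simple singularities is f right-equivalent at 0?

The Hessian of f at 0 has rank 0. Corank 2; j^3 = p^2*q has shape L^2 M (L != M), so D-series; mu = 6 gives D_6.

D6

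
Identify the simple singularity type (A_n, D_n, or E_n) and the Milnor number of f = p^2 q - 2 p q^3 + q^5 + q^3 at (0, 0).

Type D4, Milnor number mu = 4.

The Hessian of f at 0 has rank 0. Corank 2; j^3 = q*(p^2 + q^2) splits into three distinct lines over C (the quadratic factor has nonzero discriminant), so D_4.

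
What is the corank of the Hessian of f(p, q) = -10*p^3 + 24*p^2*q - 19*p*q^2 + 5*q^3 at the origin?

The Hessian at 0 is [[0, 0], [0, 0]] of rank 0; hence corank 2.

2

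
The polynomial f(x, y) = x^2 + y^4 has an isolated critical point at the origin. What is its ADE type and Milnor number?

The Hessian of f at 0 has rank 1. Corank 1: A-series; mu = 3 gives A_3.

Type A_3, Milnor number mu = 3.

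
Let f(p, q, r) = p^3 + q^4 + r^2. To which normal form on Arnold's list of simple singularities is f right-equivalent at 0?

E_6

The Hessian of f at 0 is [[0, 0, 0], [0, 0, 0], [0, 0, 2]] with rank 1, so corank 2. A Groebner basis of the Jacobian ideal J(f) in C{p,q,r} is {q^3, p^2, r}; counting standard monomials gives mu = 6. Corank 2; j^3 = p^3 is a perfect cube, so E-series; the 4-jet and mu = 6 give E_6.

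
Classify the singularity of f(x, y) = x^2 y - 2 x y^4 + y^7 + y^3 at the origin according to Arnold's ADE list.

D4

The Hessian of f at 0 has rank 0. Corank 2; j^3 = y*(x^2 + y^2) splits into three distinct lines over C (the quadratic factor has nonzero discriminant), so D_4.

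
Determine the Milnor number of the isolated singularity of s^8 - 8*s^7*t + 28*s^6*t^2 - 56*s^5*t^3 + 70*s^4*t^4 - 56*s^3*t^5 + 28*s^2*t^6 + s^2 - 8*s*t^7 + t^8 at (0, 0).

7

The Hessian of f at 0 has rank 1. Corank 1: A-series; mu = 7 gives A_7.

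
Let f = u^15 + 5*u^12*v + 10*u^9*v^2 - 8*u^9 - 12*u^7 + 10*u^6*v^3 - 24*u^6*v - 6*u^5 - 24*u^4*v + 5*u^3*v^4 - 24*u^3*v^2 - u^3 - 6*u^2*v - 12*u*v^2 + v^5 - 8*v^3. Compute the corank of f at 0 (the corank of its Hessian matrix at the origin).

Hessian at 0 has rank 0.

2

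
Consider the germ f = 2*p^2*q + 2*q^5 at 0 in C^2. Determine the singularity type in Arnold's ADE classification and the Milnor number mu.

The Hessian of f at 0 has rank 0. Corank 2; j^3 = 2*p^2*q has shape L^2 M (L != M), so D-series; mu = 6 gives D_6.

Type D_{6}, Milnor number mu = 6.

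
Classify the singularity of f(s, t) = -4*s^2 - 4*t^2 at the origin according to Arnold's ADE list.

A1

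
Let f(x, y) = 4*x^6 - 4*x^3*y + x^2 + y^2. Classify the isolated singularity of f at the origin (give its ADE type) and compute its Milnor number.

Type A1, Milnor number mu = 1.

The Hessian of f at 0 has rank 2. Corank 0: nondegenerate Morse point, so A_1.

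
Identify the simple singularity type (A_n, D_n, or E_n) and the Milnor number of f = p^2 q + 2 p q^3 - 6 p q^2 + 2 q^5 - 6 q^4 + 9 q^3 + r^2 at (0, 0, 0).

Type D_{6}, Milnor number mu = 6.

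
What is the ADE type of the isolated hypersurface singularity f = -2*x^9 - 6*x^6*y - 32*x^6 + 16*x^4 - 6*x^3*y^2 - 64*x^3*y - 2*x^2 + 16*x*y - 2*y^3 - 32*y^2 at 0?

A_2

The Hessian of f at 0 is [[-4, 16], [16, -64]] with rank 1, so corank 1. A Groebner basis of the Jacobian ideal J(f) in C{x,y} is {y^2, x - 4*y}; counting standard monomials gives mu = 2. Corank 1: A-series; mu = 2 gives A_2.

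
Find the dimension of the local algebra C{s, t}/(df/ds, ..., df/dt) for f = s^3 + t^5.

8

The Hessian of f at 0 is [[0, 0], [0, 0]] with rank 0, so corank 2. A Groebner basis of the Jacobian ideal J(f) in C{s,t} is {t^4, s^2}; counting standard monomials gives mu = 8. Corank 2; j^3 = s^3 is a perfect cube, so E-series; the 5-jet and mu = 8 give E_8.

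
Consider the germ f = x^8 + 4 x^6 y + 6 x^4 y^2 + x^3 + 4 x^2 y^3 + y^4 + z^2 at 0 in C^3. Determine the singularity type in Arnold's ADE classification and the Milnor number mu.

Type E_{6}, Milnor number mu = 6.

The Hessian of f at 0 is [[0, 0, 0], [0, 0, 0], [0, 0, 2]] with rank 1, so corank 2. A Groebner basis of the Jacobian ideal J(f) in C{x,y,z} is {y^3, x^2, z}; counting standard monomials gives mu = 6. Corank 2; j^3 = x^3 is a perfect cube, so E-series; the 4-jet and mu = 6 give E_6.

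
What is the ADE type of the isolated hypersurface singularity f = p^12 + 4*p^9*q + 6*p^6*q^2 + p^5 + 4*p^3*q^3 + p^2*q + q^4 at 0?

D_5

The Hessian of f at 0 is [[0, 0], [0, 0]] with rank 0, so corank 2. A Groebner basis of the Jacobian ideal J(f) in C{p,q} is {p^3, p^2/4 + q^3, p*q}; counting standard monomials gives mu = 5. Corank 2; j^3 = p^2*q has shape L^2 M (L != M), so D-series; mu = 5 gives D_5.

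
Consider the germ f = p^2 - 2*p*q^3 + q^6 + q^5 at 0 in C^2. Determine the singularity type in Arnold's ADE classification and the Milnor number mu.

The Hessian of f at 0 has rank 1. Corank 1: A-series; mu = 4 gives A_4.

Type A4, Milnor number mu = 4.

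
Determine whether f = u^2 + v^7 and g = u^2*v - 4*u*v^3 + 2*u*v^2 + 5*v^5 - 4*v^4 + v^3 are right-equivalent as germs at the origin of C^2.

No.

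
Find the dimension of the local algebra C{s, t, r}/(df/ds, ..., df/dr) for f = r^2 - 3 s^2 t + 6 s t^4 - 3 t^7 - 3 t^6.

The Hessian of f at 0 has rank 1. Corank 2; j^3 = -3*s^2*t has shape L^2 M (L != M), so D-series; mu = 7 gives D_7.

7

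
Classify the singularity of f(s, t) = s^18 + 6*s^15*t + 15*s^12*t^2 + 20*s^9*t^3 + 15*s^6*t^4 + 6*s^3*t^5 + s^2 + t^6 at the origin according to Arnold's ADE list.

A_{5}

The Hessian of f at 0 has rank 1. Corank 1: A-series; mu = 5 gives A_5.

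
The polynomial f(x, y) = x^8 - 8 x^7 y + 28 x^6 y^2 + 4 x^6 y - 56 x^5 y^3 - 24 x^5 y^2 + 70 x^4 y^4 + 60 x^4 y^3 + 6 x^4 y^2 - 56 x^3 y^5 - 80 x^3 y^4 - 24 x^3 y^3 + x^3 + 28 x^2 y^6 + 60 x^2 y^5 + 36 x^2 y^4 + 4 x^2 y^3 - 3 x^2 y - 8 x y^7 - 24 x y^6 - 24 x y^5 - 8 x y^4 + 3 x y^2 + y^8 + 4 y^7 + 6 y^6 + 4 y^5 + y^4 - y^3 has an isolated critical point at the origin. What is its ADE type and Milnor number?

The Hessian of f at 0 has rank 0. Corank 2; j^3 = (x - y)^3 is a perfect cube, so E-series; the 4-jet and mu = 6 give E_6.

Type E6, Milnor number mu = 6.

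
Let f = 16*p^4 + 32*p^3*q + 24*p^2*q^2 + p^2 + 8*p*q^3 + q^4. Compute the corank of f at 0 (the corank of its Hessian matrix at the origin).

Hessian at 0 has rank 1.

1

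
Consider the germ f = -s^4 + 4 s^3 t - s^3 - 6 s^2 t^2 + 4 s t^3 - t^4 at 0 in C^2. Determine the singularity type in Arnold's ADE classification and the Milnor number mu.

Type E_6, Milnor number mu = 6.

The Hessian of f at 0 is [[0, 0], [0, 0]] with rank 0, so corank 2. A Groebner basis of the Jacobian ideal J(f) in C{s,t} is {t^4, s*t^2 - t^3/3, s^2}; counting standard monomials gives mu = 6. Corank 2; j^3 = -s^3 is a perfect cube, so E-series; the 4-jet and mu = 6 give E_6.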